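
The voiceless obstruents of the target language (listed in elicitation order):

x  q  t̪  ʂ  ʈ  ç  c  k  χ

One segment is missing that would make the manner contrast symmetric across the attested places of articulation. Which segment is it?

dental: stop /t̪/, fricative —.
retroflex: stop /ʈ/, fricative /ʂ/.
palatal: stop /c/, fricative /ç/.
velar: stop /k/, fricative /x/.
uvular: stop /q/, fricative /χ/.
The dental row has no fricative member, so the gap is the dental fricative /θ/.

/θ/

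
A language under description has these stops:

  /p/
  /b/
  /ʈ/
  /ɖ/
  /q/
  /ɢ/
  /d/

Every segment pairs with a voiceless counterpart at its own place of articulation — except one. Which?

Bilabial: /p/ ~ /b/
Retroflex: /ʈ/ ~ /ɖ/
Uvular: /q/ ~ /ɢ/
Alveolar: only /d/ (voiced); no voiceless partner.
So /d/ is the unpaired segment.

/d/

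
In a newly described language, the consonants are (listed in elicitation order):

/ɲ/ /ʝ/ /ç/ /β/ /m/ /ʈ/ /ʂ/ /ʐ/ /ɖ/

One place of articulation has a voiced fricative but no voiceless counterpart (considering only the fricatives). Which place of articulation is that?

bilabial: voiceless —, voiced /β/.
retroflex: voiceless /ʂ/, voiced /ʐ/.
palatal: voiceless /ç/, voiced /ʝ/.
Every place of articulation has a voiceless member except bilabial, where /ɸ/ would be expected.

bilabial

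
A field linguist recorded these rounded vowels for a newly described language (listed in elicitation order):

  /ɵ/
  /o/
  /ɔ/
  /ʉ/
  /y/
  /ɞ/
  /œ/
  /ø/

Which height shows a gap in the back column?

Front: /y/ (high), /ø/ (high-mid), /œ/ (low-mid).
Central: /ʉ/ (high), /ɵ/ (high-mid), /ɞ/ (low-mid).
Back: /o/ (high-mid), /ɔ/ (low-mid).
Every height has a back member except high, where /u/ would be expected.

high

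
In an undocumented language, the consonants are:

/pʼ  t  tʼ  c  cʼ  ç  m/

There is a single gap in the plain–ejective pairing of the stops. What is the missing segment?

place of articulation  plain     ejective
bilabial          —         pʼ      
alveolar          t         tʼ      
palatal           c         cʼ      
The bilabial row has no plain member, so the gap is the plain bilabial stop /p/.

/p/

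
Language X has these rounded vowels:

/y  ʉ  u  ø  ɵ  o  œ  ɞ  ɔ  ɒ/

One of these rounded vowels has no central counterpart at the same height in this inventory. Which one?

/ɒ/

High: /y/ ~ /ʉ/ ~ /u/
High-mid: /ø/ ~ /ɵ/ ~ /o/
Low-mid: /œ/ ~ /ɞ/ ~ /ɔ/
Low: only /ɒ/ (back); no central partner.
So /ɒ/ is the unpaired segment.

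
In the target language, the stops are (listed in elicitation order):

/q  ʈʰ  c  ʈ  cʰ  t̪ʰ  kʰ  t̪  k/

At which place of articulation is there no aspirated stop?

uvular

Plain: /t̪/ (dental), /ʈ/ (retroflex), /c/ (palatal), /k/ (velar), /q/ (uvular).
Aspirated: /t̪ʰ/ (dental), /ʈʰ/ (retroflex), /cʰ/ (palatal), /kʰ/ (velar).
Every place of articulation has an aspirated member except uvular, where /qʰ/ would be expected.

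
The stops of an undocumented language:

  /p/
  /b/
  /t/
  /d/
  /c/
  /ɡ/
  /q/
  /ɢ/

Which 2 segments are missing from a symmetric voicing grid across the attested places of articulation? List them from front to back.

/ɟ/, /k/

place of articulation  voiceless  voiced  
bilabial          p         b       
alveolar          t         d       
palatal           c         —       
velar             —         ɡ       
uvular            q         ɢ       
Gaps, from front to back: palatal lacks voiced (/ɟ/); velar lacks voiceless (/k/).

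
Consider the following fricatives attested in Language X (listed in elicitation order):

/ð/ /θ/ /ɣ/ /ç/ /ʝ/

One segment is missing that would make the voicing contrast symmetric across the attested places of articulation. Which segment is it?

/x/

dental: voiceless /θ/, voiced /ð/.
palatal: voiceless /ç/, voiced /ʝ/.
velar: voiceless —, voiced /ɣ/.
The velar row has no voiceless member, so the gap is the voiceless velar fricative /x/.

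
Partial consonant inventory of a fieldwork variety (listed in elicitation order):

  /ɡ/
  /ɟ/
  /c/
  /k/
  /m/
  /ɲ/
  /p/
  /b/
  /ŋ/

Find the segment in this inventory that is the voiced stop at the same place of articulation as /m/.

/m/ is a bilabial nasal.
The voiced stop at the same place is a voiced bilabial stop — in this inventory, /b/.

/b/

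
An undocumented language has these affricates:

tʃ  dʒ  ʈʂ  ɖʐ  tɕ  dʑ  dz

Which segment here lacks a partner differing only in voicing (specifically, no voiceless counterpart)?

Postalveolar: /tʃ/ ~ /dʒ/
Retroflex: /ʈʂ/ ~ /ɖʐ/
Alveolo-palatal: /tɕ/ ~ /dʑ/
Alveolar: only /dz/ (voiced); no voiceless partner.
So /dz/ is the unpaired segment.

/dz/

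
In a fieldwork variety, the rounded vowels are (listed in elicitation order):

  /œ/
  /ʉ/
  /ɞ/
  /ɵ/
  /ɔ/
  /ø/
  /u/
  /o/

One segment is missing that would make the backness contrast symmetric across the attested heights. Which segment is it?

high: front —, central /ʉ/, back /u/.
high-mid: front /ø/, central /ɵ/, back /o/.
low-mid: front /œ/, central /ɞ/, back /ɔ/.
The high row has no front member, so the gap is the high front rounded vowel /y/.

/y/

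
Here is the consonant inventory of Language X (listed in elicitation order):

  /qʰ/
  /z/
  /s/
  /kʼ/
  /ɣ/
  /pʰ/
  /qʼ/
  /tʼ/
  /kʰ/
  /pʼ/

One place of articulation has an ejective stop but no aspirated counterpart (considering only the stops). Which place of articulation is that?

alveolar

Aspirated: /pʰ/ (bilabial), /kʰ/ (velar), /qʰ/ (uvular).
Ejective: /pʼ/ (bilabial), /tʼ/ (alveolar), /kʼ/ (velar), /qʼ/ (uvular).
Every place of articulation has an aspirated member except alveolar, where /tʰ/ would be expected.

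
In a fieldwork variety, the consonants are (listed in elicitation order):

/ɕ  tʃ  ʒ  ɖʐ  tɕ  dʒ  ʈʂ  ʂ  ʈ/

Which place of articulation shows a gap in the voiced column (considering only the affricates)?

postalveolar: voiceless /tʃ/, voiced /dʒ/.
retroflex: voiceless /ʈʂ/, voiced /ɖʐ/.
alveolo-palatal: voiceless /tɕ/, voiced —.
Every place of articulation has a voiced member except alveolo-palatal, where /dʑ/ would be expected.

alveolo-palatal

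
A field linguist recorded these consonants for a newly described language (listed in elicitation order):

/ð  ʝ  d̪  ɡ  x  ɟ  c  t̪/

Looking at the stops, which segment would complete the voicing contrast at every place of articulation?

/k/

dental: voiceless /t̪/, voiced /d̪/.
palatal: voiceless /c/, voiced /ɟ/.
velar: voiceless —, voiced /ɡ/.
The velar row has no voiceless member, so the gap is the voiceless velar stop /k/.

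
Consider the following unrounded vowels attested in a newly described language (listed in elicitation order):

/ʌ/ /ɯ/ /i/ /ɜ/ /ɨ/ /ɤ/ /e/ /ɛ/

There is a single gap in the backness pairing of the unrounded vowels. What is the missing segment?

/ɘ/

Front: /i/ (high), /e/ (high-mid), /ɛ/ (low-mid).
Central: /ɨ/ (high), /ɜ/ (low-mid).
Back: /ɯ/ (high), /ɤ/ (high-mid), /ʌ/ (low-mid).
The high-mid row has no central member, so the gap is the high-mid central unrounded vowel /ɘ/.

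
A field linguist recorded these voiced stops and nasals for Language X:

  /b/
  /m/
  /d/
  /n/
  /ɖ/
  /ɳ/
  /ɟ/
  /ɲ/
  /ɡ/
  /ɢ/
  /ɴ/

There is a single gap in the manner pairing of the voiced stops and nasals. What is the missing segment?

/ŋ/

bilabial: oral stop /b/, nasal /m/.
alveolar: oral stop /d/, nasal /n/.
retroflex: oral stop /ɖ/, nasal /ɳ/.
palatal: oral stop /ɟ/, nasal /ɲ/.
velar: oral stop /ɡ/, nasal —.
uvular: oral stop /ɢ/, nasal /ɴ/.
The velar row has no nasal member, so the gap is the velar nasal /ŋ/.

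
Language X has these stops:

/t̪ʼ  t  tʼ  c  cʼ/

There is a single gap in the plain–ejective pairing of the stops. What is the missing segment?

place of articulation  plain     ejective
dental            —         t̪ʼ     
alveolar          t         tʼ      
palatal           c         cʼ      
The dental row has no plain member, so the gap is the plain dental stop /t̪/.

/t̪/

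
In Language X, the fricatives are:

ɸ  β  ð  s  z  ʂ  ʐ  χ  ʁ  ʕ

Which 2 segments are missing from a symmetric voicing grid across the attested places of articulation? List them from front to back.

/θ/, /ħ/

bilabial: voiceless /ɸ/, voiced /β/.
dental: voiceless —, voiced /ð/.
alveolar: voiceless /s/, voiced /z/.
retroflex: voiceless /ʂ/, voiced /ʐ/.
uvular: voiceless /χ/, voiced /ʁ/.
pharyngeal: voiceless —, voiced /ʕ/.
Gaps, from front to back: dental lacks voiceless (/θ/); pharyngeal lacks voiceless (/ħ/).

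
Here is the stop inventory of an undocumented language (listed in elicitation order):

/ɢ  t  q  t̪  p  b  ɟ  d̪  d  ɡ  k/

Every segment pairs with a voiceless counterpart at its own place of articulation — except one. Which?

Bilabial: /p/ ~ /b/
Dental: /t̪/ ~ /d̪/
Alveolar: /t/ ~ /d/
Velar: /k/ ~ /ɡ/
Uvular: /q/ ~ /ɢ/
Palatal: only /ɟ/ (voiced); no voiceless partner.
So /ɟ/ is the unpaired segment.

/ɟ/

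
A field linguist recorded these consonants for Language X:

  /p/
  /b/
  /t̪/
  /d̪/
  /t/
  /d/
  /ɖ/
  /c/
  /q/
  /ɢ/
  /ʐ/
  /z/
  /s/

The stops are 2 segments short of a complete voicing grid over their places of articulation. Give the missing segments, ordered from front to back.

Voiceless: /p/ (bilabial), /t̪/ (dental), /t/ (alveolar), /c/ (palatal), /q/ (uvular).
Voiced: /b/ (bilabial), /d̪/ (dental), /d/ (alveolar), /ɖ/ (retroflex), /ɢ/ (uvular).
Gaps, from front to back: retroflex lacks voiceless (/ʈ/); palatal lacks voiced (/ɟ/).

/ʈ/, /ɟ/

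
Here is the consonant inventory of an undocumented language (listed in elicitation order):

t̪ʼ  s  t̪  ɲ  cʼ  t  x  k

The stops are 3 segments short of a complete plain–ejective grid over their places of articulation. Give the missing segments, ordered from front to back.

/tʼ/, /c/, /kʼ/

Plain: /t̪/ (dental), /t/ (alveolar), /k/ (velar).
Ejective: /t̪ʼ/ (dental), /cʼ/ (palatal).
Gaps, from front to back: alveolar lacks ejective (/tʼ/); palatal lacks plain (/c/); velar lacks ejective (/kʼ/).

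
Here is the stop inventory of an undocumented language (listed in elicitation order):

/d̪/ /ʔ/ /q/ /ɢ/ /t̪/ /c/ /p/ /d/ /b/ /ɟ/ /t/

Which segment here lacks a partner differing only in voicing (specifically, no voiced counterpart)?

Bilabial: /p/ ~ /b/
Dental: /t̪/ ~ /d̪/
Alveolar: /t/ ~ /d/
Palatal: /c/ ~ /ɟ/
Uvular: /q/ ~ /ɢ/
Glottal: only /ʔ/ (voiceless); no voiced partner.
So /ʔ/ is the unpaired segment.

/ʔ/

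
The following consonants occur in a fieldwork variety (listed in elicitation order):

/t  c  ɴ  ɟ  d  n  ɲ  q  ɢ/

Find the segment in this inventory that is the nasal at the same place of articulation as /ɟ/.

/ɲ/

/ɟ/ is a voiced palatal stop.
The nasal at the same place is a palatal nasal — in this inventory, /ɲ/.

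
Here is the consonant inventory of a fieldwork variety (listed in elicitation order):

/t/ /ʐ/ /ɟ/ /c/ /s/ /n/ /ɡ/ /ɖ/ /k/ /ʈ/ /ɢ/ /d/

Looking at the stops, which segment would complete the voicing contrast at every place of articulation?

/q/

place of articulation  voiceless  voiced  
alveolar          t         d       
retroflex         ʈ         ɖ       
palatal           c         ɟ       
velar             k         ɡ       
uvular            —         ɢ       
The uvular row has no voiceless member, so the gap is the voiceless uvular stop /q/.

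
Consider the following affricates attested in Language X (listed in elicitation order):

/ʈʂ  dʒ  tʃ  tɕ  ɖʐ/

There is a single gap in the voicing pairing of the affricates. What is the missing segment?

/dʑ/

postalveolar: voiceless /tʃ/, voiced /dʒ/.
retroflex: voiceless /ʈʂ/, voiced /ɖʐ/.
alveolo-palatal: voiceless /tɕ/, voiced —.
The alveolo-palatal row has no voiced member, so the gap is the voiced alveolo-palatal affricate /dʑ/.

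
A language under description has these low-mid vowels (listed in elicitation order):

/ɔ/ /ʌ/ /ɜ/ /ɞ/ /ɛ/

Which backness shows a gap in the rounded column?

backness          unrounded  rounded 
front             ɛ         —       
central           ɜ         ɞ       
back              ʌ         ɔ       
Every backness has a rounded member except front, where /œ/ would be expected.

front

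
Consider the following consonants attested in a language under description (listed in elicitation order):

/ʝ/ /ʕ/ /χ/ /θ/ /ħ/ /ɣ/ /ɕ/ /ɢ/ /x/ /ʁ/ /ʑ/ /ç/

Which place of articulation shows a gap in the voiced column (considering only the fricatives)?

dental: voiceless /θ/, voiced —.
alveolo-palatal: voiceless /ɕ/, voiced /ʑ/.
palatal: voiceless /ç/, voiced /ʝ/.
velar: voiceless /x/, voiced /ɣ/.
uvular: voiceless /χ/, voiced /ʁ/.
pharyngeal: voiceless /ħ/, voiced /ʕ/.
Every place of articulation has a voiced member except dental, where /ð/ would be expected.

dental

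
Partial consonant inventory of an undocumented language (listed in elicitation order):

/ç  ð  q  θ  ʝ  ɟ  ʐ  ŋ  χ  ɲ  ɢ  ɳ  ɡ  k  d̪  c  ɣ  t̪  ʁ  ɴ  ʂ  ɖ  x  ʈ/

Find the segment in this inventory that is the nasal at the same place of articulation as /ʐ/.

/ɳ/

/ʐ/ is a voiced retroflex fricative.
The nasal at the same place is a retroflex nasal — in this inventory, /ɳ/.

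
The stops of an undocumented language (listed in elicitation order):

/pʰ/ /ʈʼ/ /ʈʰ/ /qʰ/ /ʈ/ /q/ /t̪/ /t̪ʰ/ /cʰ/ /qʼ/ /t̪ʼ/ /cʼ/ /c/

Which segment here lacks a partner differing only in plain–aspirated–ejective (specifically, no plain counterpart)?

Dental: /t̪/ ~ /t̪ʰ/ ~ /t̪ʼ/
Retroflex: /ʈ/ ~ /ʈʰ/ ~ /ʈʼ/
Palatal: /c/ ~ /cʰ/ ~ /cʼ/
Uvular: /q/ ~ /qʰ/ ~ /qʼ/
Bilabial: only /pʰ/ (aspirated); no plain partner.
So /pʰ/ is the unpaired segment.

/pʰ/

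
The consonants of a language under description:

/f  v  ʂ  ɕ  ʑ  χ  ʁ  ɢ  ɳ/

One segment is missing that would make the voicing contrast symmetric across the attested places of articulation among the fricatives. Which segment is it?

/ʐ/

labiodental: voiceless /f/, voiced /v/.
retroflex: voiceless /ʂ/, voiced —.
alveolo-palatal: voiceless /ɕ/, voiced /ʑ/.
uvular: voiceless /χ/, voiced /ʁ/.
The retroflex row has no voiced member, so the gap is the voiced retroflex fricative /ʐ/.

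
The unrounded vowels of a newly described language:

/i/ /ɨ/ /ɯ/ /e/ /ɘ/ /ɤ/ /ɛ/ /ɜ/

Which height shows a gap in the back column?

low-mid

height            front     central   back    
high              i         ɨ         ɯ       
high-mid          e         ɘ         ɤ       
low-mid           ɛ         ɜ         —       
Every height has a back member except low-mid, where /ʌ/ would be expected.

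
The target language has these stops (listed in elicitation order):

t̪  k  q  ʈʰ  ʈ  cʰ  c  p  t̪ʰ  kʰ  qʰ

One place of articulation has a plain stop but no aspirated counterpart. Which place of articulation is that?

place of articulation  plain     aspirated
bilabial          p         —       
dental            t̪        t̪ʰ     
retroflex         ʈ         ʈʰ      
palatal           c         cʰ      
velar             k         kʰ      
uvular            q         qʰ      
Every place of articulation has an aspirated member except bilabial, where /pʰ/ would be expected.

bilabial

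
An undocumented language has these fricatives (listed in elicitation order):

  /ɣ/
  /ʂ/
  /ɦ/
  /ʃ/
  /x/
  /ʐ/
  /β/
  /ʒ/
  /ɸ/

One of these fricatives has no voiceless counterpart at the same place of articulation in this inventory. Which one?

/ɦ/

Bilabial: /ɸ/ ~ /β/
Postalveolar: /ʃ/ ~ /ʒ/
Retroflex: /ʂ/ ~ /ʐ/
Velar: /x/ ~ /ɣ/
Glottal: only /ɦ/ (voiced); no voiceless partner.
So /ɦ/ is the unpaired segment.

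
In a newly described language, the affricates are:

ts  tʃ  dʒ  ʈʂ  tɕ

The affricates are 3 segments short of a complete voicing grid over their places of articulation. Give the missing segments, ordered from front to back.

alveolar: voiceless /ts/, voiced —.
postalveolar: voiceless /tʃ/, voiced /dʒ/.
retroflex: voiceless /ʈʂ/, voiced —.
alveolo-palatal: voiceless /tɕ/, voiced —.
Gaps, from front to back: alveolar lacks voiced (/dz/); retroflex lacks voiced (/ɖʐ/); alveolo-palatal lacks voiced (/dʑ/).

/dz/, /ɖʐ/, /dʑ/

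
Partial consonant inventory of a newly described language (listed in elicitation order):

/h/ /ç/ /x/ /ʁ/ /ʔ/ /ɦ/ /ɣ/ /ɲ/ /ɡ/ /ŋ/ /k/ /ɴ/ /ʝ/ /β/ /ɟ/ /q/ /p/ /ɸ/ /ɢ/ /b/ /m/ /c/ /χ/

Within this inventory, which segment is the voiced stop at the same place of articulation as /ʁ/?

/ɢ/

/ʁ/ is a voiced uvular fricative.
The voiced stop at the same place is a voiced uvular stop — in this inventory, /ɢ/.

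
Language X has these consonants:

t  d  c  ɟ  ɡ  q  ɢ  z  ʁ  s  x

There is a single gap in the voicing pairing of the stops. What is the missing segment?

/k/

place of articulation  voiceless  voiced  
alveolar          t         d       
palatal           c         ɟ       
velar             —         ɡ       
uvular            q         ɢ       
The velar row has no voiceless member, so the gap is the voiceless velar stop /k/.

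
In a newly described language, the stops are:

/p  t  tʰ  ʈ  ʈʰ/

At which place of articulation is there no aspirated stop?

bilabial

Plain: /p/ (bilabial), /t/ (alveolar), /ʈ/ (retroflex).
Aspirated: /tʰ/ (alveolar), /ʈʰ/ (retroflex).
Every place of articulation has an aspirated member except bilabial, where /pʰ/ would be expected.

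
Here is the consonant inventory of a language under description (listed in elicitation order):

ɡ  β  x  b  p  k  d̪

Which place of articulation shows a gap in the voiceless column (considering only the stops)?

place of articulation  voiceless  voiced  
bilabial          p         b       
dental            —         d̪      
velar             k         ɡ       
Every place of articulation has a voiceless member except dental, where /t̪/ would be expected.

dental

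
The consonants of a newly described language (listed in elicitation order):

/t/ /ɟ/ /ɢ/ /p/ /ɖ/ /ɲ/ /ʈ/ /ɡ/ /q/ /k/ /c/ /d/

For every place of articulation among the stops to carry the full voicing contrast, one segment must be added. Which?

bilabial: voiceless /p/, voiced —.
alveolar: voiceless /t/, voiced /d/.
retroflex: voiceless /ʈ/, voiced /ɖ/.
palatal: voiceless /c/, voiced /ɟ/.
velar: voiceless /k/, voiced /ɡ/.
uvular: voiceless /q/, voiced /ɢ/.
The bilabial row has no voiced member, so the gap is the voiced bilabial stop /b/.

/b/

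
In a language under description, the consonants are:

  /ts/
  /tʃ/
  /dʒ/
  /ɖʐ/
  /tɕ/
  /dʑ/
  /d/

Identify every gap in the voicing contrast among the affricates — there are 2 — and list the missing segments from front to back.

Voiceless: /ts/ (alveolar), /tʃ/ (postalveolar), /tɕ/ (alveolo-palatal).
Voiced: /dʒ/ (postalveolar), /ɖʐ/ (retroflex), /dʑ/ (alveolo-palatal).
Gaps, from front to back: alveolar lacks voiced (/dz/); retroflex lacks voiceless (/ʈʂ/).

/dz/, /ʈʂ/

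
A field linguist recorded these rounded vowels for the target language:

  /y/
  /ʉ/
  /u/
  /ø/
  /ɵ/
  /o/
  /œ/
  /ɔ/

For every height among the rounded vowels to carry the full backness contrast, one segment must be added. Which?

height            front     central   back    
high              y         ʉ         u       
high-mid          ø         ɵ         o       
low-mid           œ         —         ɔ       
The low-mid row has no central member, so the gap is the low-mid central rounded vowel /ɞ/.

/ɞ/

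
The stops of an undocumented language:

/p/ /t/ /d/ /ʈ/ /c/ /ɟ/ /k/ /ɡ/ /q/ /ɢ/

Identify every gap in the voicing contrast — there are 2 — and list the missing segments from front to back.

bilabial: voiceless /p/, voiced —.
alveolar: voiceless /t/, voiced /d/.
retroflex: voiceless /ʈ/, voiced —.
palatal: voiceless /c/, voiced /ɟ/.
velar: voiceless /k/, voiced /ɡ/.
uvular: voiceless /q/, voiced /ɢ/.
Gaps, from front to back: bilabial lacks voiced (/b/); retroflex lacks voiced (/ɖ/).

/b/, /ɖ/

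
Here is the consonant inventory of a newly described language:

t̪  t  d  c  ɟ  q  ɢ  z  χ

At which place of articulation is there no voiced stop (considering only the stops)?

place of articulation  voiceless  voiced  
dental            t̪        —       
alveolar          t         d       
palatal           c         ɟ       
uvular            q         ɢ       
Every place of articulation has a voiced member except dental, where /d̪/ would be expected.

dental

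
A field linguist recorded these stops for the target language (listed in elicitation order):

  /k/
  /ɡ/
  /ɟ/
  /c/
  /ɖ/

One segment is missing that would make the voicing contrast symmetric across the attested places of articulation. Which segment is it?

/ʈ/

Voiceless: /c/ (palatal), /k/ (velar).
Voiced: /ɖ/ (retroflex), /ɟ/ (palatal), /ɡ/ (velar).
The retroflex row has no voiceless member, so the gap is the voiceless retroflex stop /ʈ/.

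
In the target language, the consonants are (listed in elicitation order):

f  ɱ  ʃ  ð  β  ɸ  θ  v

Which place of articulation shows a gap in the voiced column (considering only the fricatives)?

bilabial: voiceless /ɸ/, voiced /β/.
labiodental: voiceless /f/, voiced /v/.
dental: voiceless /θ/, voiced /ð/.
postalveolar: voiceless /ʃ/, voiced —.
Every place of articulation has a voiced member except postalveolar, where /ʒ/ would be expected.

postalveolar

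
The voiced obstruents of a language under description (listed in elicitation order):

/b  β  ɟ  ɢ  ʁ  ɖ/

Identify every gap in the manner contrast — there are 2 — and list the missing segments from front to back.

bilabial: stop /b/, fricative /β/.
retroflex: stop /ɖ/, fricative —.
palatal: stop /ɟ/, fricative —.
uvular: stop /ɢ/, fricative /ʁ/.
Gaps, from front to back: retroflex lacks fricative (/ʐ/); palatal lacks fricative (/ʝ/).

/ʐ/, /ʝ/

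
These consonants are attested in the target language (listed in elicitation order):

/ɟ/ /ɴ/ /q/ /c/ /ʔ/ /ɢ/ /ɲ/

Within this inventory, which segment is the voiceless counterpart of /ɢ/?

/q/

/ɢ/ is a voiced uvular stop.
The voiceless counterpart is a voiceless uvular stop — in this inventory, /q/.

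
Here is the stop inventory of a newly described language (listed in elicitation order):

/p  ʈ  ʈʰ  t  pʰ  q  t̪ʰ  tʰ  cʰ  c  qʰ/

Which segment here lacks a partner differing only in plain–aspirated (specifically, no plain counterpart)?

Bilabial: /p/ ~ /pʰ/
Alveolar: /t/ ~ /tʰ/
Retroflex: /ʈ/ ~ /ʈʰ/
Palatal: /c/ ~ /cʰ/
Uvular: /q/ ~ /qʰ/
Dental: only /t̪ʰ/ (aspirated); no plain partner.
So /t̪ʰ/ is the unpaired segment.

/t̪ʰ/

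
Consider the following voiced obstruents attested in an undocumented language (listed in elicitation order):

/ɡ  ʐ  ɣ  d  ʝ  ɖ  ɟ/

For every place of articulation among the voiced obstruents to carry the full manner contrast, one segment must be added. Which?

/z/

alveolar: stop /d/, fricative —.
retroflex: stop /ɖ/, fricative /ʐ/.
palatal: stop /ɟ/, fricative /ʝ/.
velar: stop /ɡ/, fricative /ɣ/.
The alveolar row has no fricative member, so the gap is the alveolar fricative /z/.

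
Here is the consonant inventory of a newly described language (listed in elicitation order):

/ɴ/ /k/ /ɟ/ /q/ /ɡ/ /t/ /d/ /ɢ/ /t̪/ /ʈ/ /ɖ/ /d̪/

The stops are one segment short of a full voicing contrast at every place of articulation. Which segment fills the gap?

place of articulation  voiceless  voiced  
dental            t̪        d̪      
alveolar          t         d       
retroflex         ʈ         ɖ       
palatal           —         ɟ       
velar             k         ɡ       
uvular            q         ɢ       
The palatal row has no voiceless member, so the gap is the voiceless palatal stop /c/.

/c/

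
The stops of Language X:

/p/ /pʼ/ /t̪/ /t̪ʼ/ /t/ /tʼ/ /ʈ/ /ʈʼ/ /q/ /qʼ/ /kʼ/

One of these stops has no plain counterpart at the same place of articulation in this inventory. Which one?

Bilabial: /p/ ~ /pʼ/
Dental: /t̪/ ~ /t̪ʼ/
Alveolar: /t/ ~ /tʼ/
Retroflex: /ʈ/ ~ /ʈʼ/
Uvular: /q/ ~ /qʼ/
Velar: only /kʼ/ (ejective); no plain partner.
So /kʼ/ is the unpaired segment.

/kʼ/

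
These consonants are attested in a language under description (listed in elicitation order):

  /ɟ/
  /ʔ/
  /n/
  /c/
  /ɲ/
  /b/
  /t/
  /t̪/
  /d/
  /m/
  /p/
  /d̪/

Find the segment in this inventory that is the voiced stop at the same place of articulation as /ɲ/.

/ɲ/ is a palatal nasal.
The voiced stop at the same place is a voiced palatal stop — in this inventory, /ɟ/.

/ɟ/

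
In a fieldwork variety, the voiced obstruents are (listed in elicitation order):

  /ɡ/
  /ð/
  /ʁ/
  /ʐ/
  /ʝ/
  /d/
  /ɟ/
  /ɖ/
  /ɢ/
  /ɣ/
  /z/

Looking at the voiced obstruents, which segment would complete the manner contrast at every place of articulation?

/d̪/

place of articulation  stop      fricative
dental            —         ð       
alveolar          d         z       
retroflex         ɖ         ʐ       
palatal           ɟ         ʝ       
velar             ɡ         ɣ       
uvular            ɢ         ʁ       
The dental row has no stop member, so the gap is the dental stop /d̪/.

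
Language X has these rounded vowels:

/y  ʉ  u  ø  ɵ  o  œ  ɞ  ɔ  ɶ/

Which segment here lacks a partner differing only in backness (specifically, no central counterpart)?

High: /y/ ~ /ʉ/ ~ /u/
High-mid: /ø/ ~ /ɵ/ ~ /o/
Low-mid: /œ/ ~ /ɞ/ ~ /ɔ/
Low: only /ɶ/ (front); no central partner.
So /ɶ/ is the unpaired segment.

/ɶ/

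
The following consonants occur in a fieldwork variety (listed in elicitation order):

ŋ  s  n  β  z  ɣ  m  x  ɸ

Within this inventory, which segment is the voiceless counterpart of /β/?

/β/ is a voiced bilabial fricative.
The voiceless counterpart is a voiceless bilabial fricative — in this inventory, /ɸ/.

/ɸ/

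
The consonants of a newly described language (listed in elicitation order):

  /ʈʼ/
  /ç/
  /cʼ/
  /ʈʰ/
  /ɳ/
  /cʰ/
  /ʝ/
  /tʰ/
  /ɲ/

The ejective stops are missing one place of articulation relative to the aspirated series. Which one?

alveolar

alveolar: aspirated /tʰ/, ejective —.
retroflex: aspirated /ʈʰ/, ejective /ʈʼ/.
palatal: aspirated /cʰ/, ejective /cʼ/.
Every place of articulation has an ejective member except alveolar, where /tʼ/ would be expected.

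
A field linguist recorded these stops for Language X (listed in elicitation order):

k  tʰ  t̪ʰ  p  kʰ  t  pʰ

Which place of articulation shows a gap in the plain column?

place of articulation  plain     aspirated
bilabial          p         pʰ      
dental            —         t̪ʰ     
alveolar          t         tʰ      
velar             k         kʰ      
Every place of articulation has a plain member except dental, where /t̪/ would be expected.

dental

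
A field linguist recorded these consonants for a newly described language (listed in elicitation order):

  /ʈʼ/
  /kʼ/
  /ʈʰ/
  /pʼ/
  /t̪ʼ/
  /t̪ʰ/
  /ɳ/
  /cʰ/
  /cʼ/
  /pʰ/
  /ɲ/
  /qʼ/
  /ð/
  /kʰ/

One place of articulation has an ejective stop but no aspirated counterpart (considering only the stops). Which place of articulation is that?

uvular

place of articulation  aspirated  ejective
bilabial          pʰ        pʼ      
dental            t̪ʰ       t̪ʼ     
retroflex         ʈʰ        ʈʼ      
palatal           cʰ        cʼ      
velar             kʰ        kʼ      
uvular            —         qʼ      
Every place of articulation has an aspirated member except uvular, where /qʰ/ would be expected.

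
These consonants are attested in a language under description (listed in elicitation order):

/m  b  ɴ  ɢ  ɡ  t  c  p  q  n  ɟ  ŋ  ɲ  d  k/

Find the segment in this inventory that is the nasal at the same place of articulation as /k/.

/k/ is a voiceless velar stop.
The nasal at the same place is a velar nasal — in this inventory, /ŋ/.

/ŋ/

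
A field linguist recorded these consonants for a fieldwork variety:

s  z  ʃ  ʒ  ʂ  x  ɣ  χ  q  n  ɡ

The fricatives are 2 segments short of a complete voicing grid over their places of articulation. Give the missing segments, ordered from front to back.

/ʐ/, /ʁ/

Voiceless: /s/ (alveolar), /ʃ/ (postalveolar), /ʂ/ (retroflex), /x/ (velar), /χ/ (uvular).
Voiced: /z/ (alveolar), /ʒ/ (postalveolar), /ɣ/ (velar).
Gaps, from front to back: retroflex lacks voiced (/ʐ/); uvular lacks voiced (/ʁ/).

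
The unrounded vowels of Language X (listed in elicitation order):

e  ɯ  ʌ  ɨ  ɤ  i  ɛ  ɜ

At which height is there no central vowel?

Front: /i/ (high), /e/ (high-mid), /ɛ/ (low-mid).
Central: /ɨ/ (high), /ɜ/ (low-mid).
Back: /ɯ/ (high), /ɤ/ (high-mid), /ʌ/ (low-mid).
Every height has a central member except high-mid, where /ɘ/ would be expected.

high-mid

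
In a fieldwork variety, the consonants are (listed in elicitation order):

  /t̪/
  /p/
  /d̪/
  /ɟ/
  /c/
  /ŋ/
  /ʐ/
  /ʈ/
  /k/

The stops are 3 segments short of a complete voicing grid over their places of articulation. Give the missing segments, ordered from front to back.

Voiceless: /p/ (bilabial), /t̪/ (dental), /ʈ/ (retroflex), /c/ (palatal), /k/ (velar).
Voiced: /d̪/ (dental), /ɟ/ (palatal).
Gaps, from front to back: bilabial lacks voiced (/b/); retroflex lacks voiced (/ɖ/); velar lacks voiced (/ɡ/).

/b/, /ɖ/, /ɡ/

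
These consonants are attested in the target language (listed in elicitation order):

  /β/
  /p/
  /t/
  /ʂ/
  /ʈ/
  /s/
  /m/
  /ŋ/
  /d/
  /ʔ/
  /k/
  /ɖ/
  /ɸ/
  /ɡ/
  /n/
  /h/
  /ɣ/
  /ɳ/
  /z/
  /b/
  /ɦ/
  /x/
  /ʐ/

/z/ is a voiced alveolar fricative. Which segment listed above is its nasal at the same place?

/n/

The nasal at the same place is an alveolar nasal — in this inventory, /n/.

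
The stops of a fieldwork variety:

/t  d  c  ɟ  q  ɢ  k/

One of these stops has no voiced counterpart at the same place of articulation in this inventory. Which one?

/k/

Alveolar: /t/ ~ /d/
Palatal: /c/ ~ /ɟ/
Uvular: /q/ ~ /ɢ/
Velar: only /k/ (voiceless); no voiced partner.
So /k/ is the unpaired segment.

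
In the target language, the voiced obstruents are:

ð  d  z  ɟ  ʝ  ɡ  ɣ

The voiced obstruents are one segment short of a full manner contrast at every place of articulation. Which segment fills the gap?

place of articulation  stop      fricative
dental            —         ð       
alveolar          d         z       
palatal           ɟ         ʝ       
velar             ɡ         ɣ       
The dental row has no stop member, so the gap is the dental stop /d̪/.

/d̪/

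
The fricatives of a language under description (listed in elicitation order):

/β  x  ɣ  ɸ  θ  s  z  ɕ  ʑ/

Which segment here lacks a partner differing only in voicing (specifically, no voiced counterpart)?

Bilabial: /ɸ/ ~ /β/
Alveolar: /s/ ~ /z/
Alveolo-palatal: /ɕ/ ~ /ʑ/
Velar: /x/ ~ /ɣ/
Dental: only /θ/ (voiceless); no voiced partner.
So /θ/ is the unpaired segment.

/θ/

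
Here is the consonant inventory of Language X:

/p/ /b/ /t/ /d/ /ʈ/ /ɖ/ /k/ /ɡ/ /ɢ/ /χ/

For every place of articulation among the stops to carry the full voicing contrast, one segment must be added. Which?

/q/

place of articulation  voiceless  voiced  
bilabial          p         b       
alveolar          t         d       
retroflex         ʈ         ɖ       
velar             k         ɡ       
uvular            —         ɢ       
The uvular row has no voiceless member, so the gap is the voiceless uvular stop /q/.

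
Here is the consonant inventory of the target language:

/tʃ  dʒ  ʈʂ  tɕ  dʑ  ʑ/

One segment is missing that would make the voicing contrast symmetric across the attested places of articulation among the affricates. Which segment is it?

place of articulation  voiceless  voiced  
postalveolar      tʃ        dʒ      
retroflex         ʈʂ        —       
alveolo-palatal   tɕ        dʑ      
The retroflex row has no voiced member, so the gap is the voiced retroflex affricate /ɖʐ/.

/ɖʐ/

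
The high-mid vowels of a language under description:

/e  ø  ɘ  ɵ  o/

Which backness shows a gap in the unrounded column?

backness          unrounded  rounded 
front             e         ø       
central           ɘ         ɵ       
back              —         o       
Every backness has an unrounded member except back, where /ɤ/ would be expected.

back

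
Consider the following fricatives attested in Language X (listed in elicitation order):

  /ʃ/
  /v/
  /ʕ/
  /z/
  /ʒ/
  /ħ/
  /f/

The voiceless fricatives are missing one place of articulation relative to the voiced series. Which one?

place of articulation  voiceless  voiced  
labiodental       f         v       
alveolar          —         z       
postalveolar      ʃ         ʒ       
pharyngeal        ħ         ʕ       
Every place of articulation has a voiceless member except alveolar, where /s/ would be expected.

alveolar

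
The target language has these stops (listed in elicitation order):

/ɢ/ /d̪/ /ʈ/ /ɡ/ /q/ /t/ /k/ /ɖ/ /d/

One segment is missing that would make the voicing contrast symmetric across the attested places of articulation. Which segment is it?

/t̪/

dental: voiceless —, voiced /d̪/.
alveolar: voiceless /t/, voiced /d/.
retroflex: voiceless /ʈ/, voiced /ɖ/.
velar: voiceless /k/, voiced /ɡ/.
uvular: voiceless /q/, voiced /ɢ/.
The dental row has no voiceless member, so the gap is the voiceless dental stop /t̪/.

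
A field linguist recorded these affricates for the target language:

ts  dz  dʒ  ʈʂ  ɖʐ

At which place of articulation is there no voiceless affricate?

place of articulation  voiceless  voiced  
alveolar          ts        dz      
postalveolar      —         dʒ      
retroflex         ʈʂ        ɖʐ      
Every place of articulation has a voiceless member except postalveolar, where /tʃ/ would be expected.

postalveolar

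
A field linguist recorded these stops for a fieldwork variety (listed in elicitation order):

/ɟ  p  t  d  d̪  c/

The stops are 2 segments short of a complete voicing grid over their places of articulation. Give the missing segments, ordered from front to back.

place of articulation  voiceless  voiced  
bilabial          p         —       
dental            —         d̪      
alveolar          t         d       
palatal           c         ɟ       
Gaps, from front to back: bilabial lacks voiced (/b/); dental lacks voiceless (/t̪/).

/b/, /t̪/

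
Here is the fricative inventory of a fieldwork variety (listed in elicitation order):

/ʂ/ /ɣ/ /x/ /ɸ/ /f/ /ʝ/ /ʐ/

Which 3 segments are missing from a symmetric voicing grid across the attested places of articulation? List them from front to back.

/β/, /v/, /ç/

place of articulation  voiceless  voiced  
bilabial          ɸ         —       
labiodental       f         —       
retroflex         ʂ         ʐ       
palatal           —         ʝ       
velar             x         ɣ       
Gaps, from front to back: bilabial lacks voiced (/β/); labiodental lacks voiced (/v/); palatal lacks voiceless (/ç/).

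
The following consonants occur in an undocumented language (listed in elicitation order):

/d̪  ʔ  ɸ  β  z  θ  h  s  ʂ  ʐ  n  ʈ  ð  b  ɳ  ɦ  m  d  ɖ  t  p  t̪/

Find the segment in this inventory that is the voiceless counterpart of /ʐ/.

/ʂ/

/ʐ/ is a voiced retroflex fricative.
The voiceless counterpart is a voiceless retroflex fricative — in this inventory, /ʂ/.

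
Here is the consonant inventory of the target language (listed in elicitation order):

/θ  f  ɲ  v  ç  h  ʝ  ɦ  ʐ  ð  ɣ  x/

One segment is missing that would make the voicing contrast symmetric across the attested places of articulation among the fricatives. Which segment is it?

/ʂ/

labiodental: voiceless /f/, voiced /v/.
dental: voiceless /θ/, voiced /ð/.
retroflex: voiceless —, voiced /ʐ/.
palatal: voiceless /ç/, voiced /ʝ/.
velar: voiceless /x/, voiced /ɣ/.
glottal: voiceless /h/, voiced /ɦ/.
The retroflex row has no voiceless member, so the gap is the voiceless retroflex fricative /ʂ/.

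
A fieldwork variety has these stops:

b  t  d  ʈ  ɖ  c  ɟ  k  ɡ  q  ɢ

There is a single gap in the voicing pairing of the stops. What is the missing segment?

/p/

bilabial: voiceless —, voiced /b/.
alveolar: voiceless /t/, voiced /d/.
retroflex: voiceless /ʈ/, voiced /ɖ/.
palatal: voiceless /c/, voiced /ɟ/.
velar: voiceless /k/, voiced /ɡ/.
uvular: voiceless /q/, voiced /ɢ/.
The bilabial row has no voiceless member, so the gap is the voiceless bilabial stop /p/.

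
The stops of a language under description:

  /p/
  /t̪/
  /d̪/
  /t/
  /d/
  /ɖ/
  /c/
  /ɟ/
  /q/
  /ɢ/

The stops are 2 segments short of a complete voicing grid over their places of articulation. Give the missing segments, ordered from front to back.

/b/, /ʈ/

place of articulation  voiceless  voiced  
bilabial          p         —       
dental            t̪        d̪      
alveolar          t         d       
retroflex         —         ɖ       
palatal           c         ɟ       
uvular            q         ɢ       
Gaps, from front to back: bilabial lacks voiced (/b/); retroflex lacks voiceless (/ʈ/).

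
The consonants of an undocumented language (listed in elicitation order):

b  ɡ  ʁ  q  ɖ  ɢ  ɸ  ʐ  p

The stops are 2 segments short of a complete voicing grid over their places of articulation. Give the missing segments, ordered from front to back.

/ʈ/, /k/

Voiceless: /p/ (bilabial), /q/ (uvular).
Voiced: /b/ (bilabial), /ɖ/ (retroflex), /ɡ/ (velar), /ɢ/ (uvular).
Gaps, from front to back: retroflex lacks voiceless (/ʈ/); velar lacks voiceless (/k/).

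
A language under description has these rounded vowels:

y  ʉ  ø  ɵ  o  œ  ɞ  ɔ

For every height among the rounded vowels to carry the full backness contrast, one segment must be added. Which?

high: front /y/, central /ʉ/, back —.
high-mid: front /ø/, central /ɵ/, back /o/.
low-mid: front /œ/, central /ɞ/, back /ɔ/.
The high row has no back member, so the gap is the high back rounded vowel /u/.

/u/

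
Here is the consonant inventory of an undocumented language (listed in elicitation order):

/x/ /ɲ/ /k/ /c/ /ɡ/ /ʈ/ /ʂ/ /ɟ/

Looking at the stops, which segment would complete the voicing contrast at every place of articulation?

/ɖ/

place of articulation  voiceless  voiced  
retroflex         ʈ         —       
palatal           c         ɟ       
velar             k         ɡ       
The retroflex row has no voiced member, so the gap is the voiced retroflex stop /ɖ/.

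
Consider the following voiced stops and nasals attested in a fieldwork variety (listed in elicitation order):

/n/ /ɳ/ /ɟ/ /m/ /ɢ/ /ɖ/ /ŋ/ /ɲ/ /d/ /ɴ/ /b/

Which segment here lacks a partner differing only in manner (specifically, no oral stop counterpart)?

/ŋ/

Bilabial: /b/ ~ /m/
Alveolar: /d/ ~ /n/
Retroflex: /ɖ/ ~ /ɳ/
Palatal: /ɟ/ ~ /ɲ/
Uvular: /ɢ/ ~ /ɴ/
Velar: only /ŋ/ (nasal); no oral stop partner.
So /ŋ/ is the unpaired segment.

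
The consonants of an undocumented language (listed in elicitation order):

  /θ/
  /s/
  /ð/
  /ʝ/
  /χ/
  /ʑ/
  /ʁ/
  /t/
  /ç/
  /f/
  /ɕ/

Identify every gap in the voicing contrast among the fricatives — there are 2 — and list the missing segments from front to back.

place of articulation  voiceless  voiced  
labiodental       f         —       
dental            θ         ð       
alveolar          s         —       
alveolo-palatal   ɕ         ʑ       
palatal           ç         ʝ       
uvular            χ         ʁ       
Gaps, from front to back: labiodental lacks voiced (/v/); alveolar lacks voiced (/z/).

/v/, /z/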